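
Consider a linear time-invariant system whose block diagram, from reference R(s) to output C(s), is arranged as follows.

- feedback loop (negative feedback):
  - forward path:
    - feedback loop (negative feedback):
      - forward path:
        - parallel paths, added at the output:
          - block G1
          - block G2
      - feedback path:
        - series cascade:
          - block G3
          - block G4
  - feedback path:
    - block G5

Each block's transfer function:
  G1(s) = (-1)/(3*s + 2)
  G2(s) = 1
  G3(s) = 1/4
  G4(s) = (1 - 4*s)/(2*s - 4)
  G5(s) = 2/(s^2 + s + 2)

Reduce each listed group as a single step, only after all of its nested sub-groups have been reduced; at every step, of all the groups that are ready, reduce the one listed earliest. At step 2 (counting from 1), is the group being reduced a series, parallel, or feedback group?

The answer is series.

Reasoning:
(1) combine G1, G2 in parallel
(2) reduce the series chain G3, G4
(3) feedback reduction of (G1+G2), (G3*G4)
(4) feedback reduction of [(G1+G2)/(1+(G1+G2)*(G3*G4))], G5
The group at step 2 is a series group.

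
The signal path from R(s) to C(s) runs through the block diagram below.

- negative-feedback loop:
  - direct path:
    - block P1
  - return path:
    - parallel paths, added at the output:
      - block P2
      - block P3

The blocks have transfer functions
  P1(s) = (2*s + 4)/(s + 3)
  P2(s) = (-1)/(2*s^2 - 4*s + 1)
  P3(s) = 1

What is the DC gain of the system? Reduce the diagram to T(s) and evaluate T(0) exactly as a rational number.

Step 1 - sum the parallel branches P2, P3 -> (2*s^2 - 4*s)/(2*s^2 - 4*s + 1)
Step 2 - reduce the feedback loop with forward P1 and return (P2+P3) -> (4*s^3 - 14*s + 4)/(6*s^3 + 2*s^2 - 27*s + 3)
The step-2 result is T(s). Setting s = 0: T(0) = 4/3.

Final answer: 4/3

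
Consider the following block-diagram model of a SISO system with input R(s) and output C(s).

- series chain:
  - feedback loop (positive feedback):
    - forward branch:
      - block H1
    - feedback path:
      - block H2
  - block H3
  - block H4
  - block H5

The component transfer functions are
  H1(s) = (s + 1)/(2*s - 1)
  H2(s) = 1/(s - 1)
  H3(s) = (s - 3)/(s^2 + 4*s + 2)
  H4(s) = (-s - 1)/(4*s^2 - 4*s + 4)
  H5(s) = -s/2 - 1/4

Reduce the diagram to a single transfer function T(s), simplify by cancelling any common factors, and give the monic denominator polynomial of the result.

Answer: s^6 + s^5 - 7*s^4 + 4*s^3 - 2*s^2 - 4*s

Working:
Step 1: collapse the loop (H1 forward, H2 return) gives (s^2 - 1)/(2*s^2 - 4*s)
Step 2: multiply [H1/(1-H1*H2)], H3, H4, H5 (series) gives (2*s^5 - 3*s^4 - 10*s^3 + 8*s + 3)/(32*s^6 + 32*s^5 - 224*s^4 + 128*s^3 - 64*s^2 - 128*s)
The result of step 2 is T(s) in lowest terms. Its denominator has leading coefficient 32; dividing the denominator through by 32 makes it monic.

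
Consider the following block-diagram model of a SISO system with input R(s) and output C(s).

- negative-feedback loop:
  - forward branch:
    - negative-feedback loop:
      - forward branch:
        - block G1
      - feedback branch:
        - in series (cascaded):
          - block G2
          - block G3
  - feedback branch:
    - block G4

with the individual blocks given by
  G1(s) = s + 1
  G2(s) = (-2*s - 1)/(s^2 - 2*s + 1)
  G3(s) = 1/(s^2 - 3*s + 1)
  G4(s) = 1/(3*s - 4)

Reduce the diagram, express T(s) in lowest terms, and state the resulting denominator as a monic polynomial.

Step 1. cascade G2, G3 = (-2*s - 1)/(s^4 - 5*s^3 + 8*s^2 - 5*s + 1)
Step 2. close the feedback loop around G1, (G2*G3) = (s^5 - 4*s^4 + 3*s^3 + 3*s^2 - 4*s + 1)/(s^4 - 5*s^3 + 6*s^2 - 8*s)
Step 3. collapse the loop ([G1/(1+G1*(G2*G3))] forward, G4 return) = (3*s^6 - 16*s^5 + 25*s^4 - 3*s^3 - 24*s^2 + 19*s - 4)/(4*s^5 - 23*s^4 + 41*s^3 - 45*s^2 + 28*s + 1)
Step 3 gives the fully reduced T(s), with no common factor left to cancel. The denominator's leading coefficient is 4, so divide each of its coefficients by 4 to get the monic form.

Therefore the answer is s^5 - 23*s^4/4 + 41*s^3/4 - 45*s^2/4 + 7*s + 1/4.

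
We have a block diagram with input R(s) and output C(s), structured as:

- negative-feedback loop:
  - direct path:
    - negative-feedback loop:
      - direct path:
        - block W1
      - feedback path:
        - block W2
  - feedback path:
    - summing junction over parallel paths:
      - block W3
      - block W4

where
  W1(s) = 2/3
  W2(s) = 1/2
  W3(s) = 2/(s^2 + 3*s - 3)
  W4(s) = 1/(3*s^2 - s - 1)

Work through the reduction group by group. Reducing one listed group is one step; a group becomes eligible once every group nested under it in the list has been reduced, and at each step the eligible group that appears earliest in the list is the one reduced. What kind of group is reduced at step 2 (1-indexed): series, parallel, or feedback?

[1] collapse the loop (W1 forward, W2 return)
[2] parallel reduction of W3, W4
[3] collapse the loop ([W1/(1+W1*W2)] forward, (W3+W4) return)
The group at step 2 is a parallel group.

Hence the answer: parallel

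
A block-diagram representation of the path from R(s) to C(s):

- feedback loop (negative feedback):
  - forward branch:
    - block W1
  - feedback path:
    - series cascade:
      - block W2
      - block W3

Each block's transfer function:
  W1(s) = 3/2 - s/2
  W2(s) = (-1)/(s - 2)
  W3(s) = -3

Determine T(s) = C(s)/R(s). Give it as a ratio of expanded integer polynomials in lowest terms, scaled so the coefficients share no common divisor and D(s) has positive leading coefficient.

1. reduce the series chain W2, W3; result 3/(s - 2)
2. apply the feedback formula to W1, (W2*W3), giving the overall T(s)

Answer: (s^2 - 5*s + 6)/(s - 5)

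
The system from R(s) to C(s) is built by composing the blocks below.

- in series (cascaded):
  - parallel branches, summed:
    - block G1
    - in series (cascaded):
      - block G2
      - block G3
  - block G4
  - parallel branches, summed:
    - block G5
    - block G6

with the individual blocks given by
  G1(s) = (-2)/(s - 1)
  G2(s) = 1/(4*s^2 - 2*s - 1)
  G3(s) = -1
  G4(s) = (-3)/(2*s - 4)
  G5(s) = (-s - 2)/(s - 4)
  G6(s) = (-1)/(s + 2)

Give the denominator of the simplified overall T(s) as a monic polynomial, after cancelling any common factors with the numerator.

The answer is s^6 - 11*s^5/2 + 9*s^4/4 + 85*s^3/4 - 26*s^2 + 3*s + 4.

Reasoning:
Step 1. cascade G2, G3, giving (-1)/(4*s^2 - 2*s - 1)
Step 2. reduce the parallel group G1, (G2*G3), giving (-8*s^2 + 3*s + 3)/(4*s^3 - 6*s^2 + s + 1)
Step 3. reduce the parallel group G5, G6, giving (-s^2 - 5*s)/(s^2 - 2*s - 8)
Step 4. multiply (G1+(G2*G3)), G4, (G5+G6) (series), giving (-24*s^4 - 111*s^3 + 54*s^2 + 45*s)/(8*s^6 - 44*s^5 + 18*s^4 + 170*s^3 - 208*s^2 + 24*s + 32)
Step 4 gives the fully reduced T(s), with no common factor left to cancel. The denominator's leading coefficient is 8, so divide each of its coefficients by 8 to get the monic form.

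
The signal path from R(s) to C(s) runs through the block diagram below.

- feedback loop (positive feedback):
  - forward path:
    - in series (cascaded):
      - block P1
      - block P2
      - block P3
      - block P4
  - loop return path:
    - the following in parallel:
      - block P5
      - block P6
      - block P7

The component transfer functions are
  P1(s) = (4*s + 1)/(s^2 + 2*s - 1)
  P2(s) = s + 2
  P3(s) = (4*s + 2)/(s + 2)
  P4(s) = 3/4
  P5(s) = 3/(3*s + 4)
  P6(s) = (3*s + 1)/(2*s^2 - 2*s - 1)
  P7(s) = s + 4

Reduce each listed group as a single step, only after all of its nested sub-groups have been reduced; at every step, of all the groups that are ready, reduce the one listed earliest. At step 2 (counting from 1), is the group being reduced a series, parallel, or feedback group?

The answer is parallel.

Reasoning:
Step 1. multiply P1, P2, P3, P4 (series)
Step 2. add P5, P6, P7 (parallel)
Step 3. feedback reduction of (P1*P2*P3*P4), (P5+P6+P7)
Step 2 collapses a parallel group.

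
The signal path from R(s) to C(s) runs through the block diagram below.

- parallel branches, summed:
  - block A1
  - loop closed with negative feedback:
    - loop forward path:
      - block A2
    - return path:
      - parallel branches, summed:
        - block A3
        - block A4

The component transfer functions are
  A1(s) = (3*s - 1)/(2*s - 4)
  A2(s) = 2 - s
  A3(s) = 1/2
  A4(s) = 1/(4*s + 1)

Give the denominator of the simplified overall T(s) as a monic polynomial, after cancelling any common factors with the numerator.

Step 1. combine A3, A4 in parallel = (4*s + 3)/(8*s + 2)
Step 2. feedback reduction of A2, (A3+A4) = (8*s^2 - 14*s - 4)/(4*s^2 - 13*s - 8)
Step 3. combine A1, [A2/(1+A2*(A3+A4))] in parallel = (28*s^3 - 103*s^2 + 37*s + 24)/(8*s^3 - 42*s^2 + 36*s + 32)
No further cancellation is possible in the step-3 result, so that is T(s). Its denominator becomes monic after dividing by the leading coefficient 8.

Answer: s^3 - 21*s^2/4 + 9*s/2 + 4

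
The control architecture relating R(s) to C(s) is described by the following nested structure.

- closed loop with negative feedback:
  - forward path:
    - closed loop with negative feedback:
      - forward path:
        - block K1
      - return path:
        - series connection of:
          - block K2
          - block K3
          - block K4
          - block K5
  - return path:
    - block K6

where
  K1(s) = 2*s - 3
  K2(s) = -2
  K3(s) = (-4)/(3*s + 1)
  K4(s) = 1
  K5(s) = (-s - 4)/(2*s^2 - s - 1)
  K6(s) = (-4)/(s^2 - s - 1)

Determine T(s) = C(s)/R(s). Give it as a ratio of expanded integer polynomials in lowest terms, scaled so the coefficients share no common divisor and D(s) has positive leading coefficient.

Step 1. series reduction of K2, K3, K4, K5 = (-8*s - 32)/(6*s^3 - s^2 - 4*s - 1)
Step 2. feedback reduction of K1, (K2*K3*K4*K5) = (12*s^4 - 20*s^3 - 5*s^2 + 10*s + 3)/(6*s^3 - 17*s^2 - 44*s + 95)
Step 3. apply the feedback formula to [K1/(1+K1*(K2*K3*K4*K5))], K6: this yields T(s), and no further normalization is needed

Final answer: (12*s^6 - 32*s^5 + 3*s^4 + 35*s^3 - 2*s^2 - 13*s - 3)/(6*s^5 - 71*s^4 + 47*s^3 + 176*s^2 - 91*s - 107)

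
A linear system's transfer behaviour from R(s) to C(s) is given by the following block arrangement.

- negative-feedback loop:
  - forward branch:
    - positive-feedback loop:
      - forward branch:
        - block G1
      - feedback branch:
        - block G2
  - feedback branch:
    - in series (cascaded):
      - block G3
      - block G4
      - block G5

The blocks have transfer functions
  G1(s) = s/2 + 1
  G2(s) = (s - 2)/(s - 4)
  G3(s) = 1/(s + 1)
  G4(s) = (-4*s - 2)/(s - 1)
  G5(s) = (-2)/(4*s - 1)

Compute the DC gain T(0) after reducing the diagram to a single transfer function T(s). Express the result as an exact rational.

First reduce the diagram to T(s).

(1) feedback reduction of G1, G2: (-s^2 + 2*s + 8)/(s^2 - 2*s + 4)
(2) series reduction of G3, G4, G5: (8*s + 4)/(4*s^3 - s^2 - 4*s + 1)
(3) apply the feedback formula to [G1/(1-G1*G2)], (G3*G4*G5): (-4*s^5 + 9*s^4 + 34*s^3 - 17*s^2 - 30*s + 8)/(4*s^5 - 9*s^4 + 6*s^3 + 17*s^2 + 54*s + 36)
That last expression is T(s); at s = 0 only the constant terms survive, so T(0) = 8/36 = 2/9.

Answer: 2/9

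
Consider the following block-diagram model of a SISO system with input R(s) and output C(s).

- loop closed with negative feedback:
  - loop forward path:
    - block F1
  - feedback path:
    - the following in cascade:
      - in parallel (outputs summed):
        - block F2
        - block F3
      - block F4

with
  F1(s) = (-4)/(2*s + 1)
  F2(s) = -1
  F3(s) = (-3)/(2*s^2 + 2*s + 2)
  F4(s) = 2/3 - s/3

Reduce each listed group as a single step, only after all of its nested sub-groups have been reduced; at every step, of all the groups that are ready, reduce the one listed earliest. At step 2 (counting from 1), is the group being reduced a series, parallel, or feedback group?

(1) combine F2, F3 in parallel
(2) reduce the series chain (F2+F3), F4
(3) apply the feedback formula to F1, ((F2+F3)*F4)
Step 2: series.

Hence the answer: series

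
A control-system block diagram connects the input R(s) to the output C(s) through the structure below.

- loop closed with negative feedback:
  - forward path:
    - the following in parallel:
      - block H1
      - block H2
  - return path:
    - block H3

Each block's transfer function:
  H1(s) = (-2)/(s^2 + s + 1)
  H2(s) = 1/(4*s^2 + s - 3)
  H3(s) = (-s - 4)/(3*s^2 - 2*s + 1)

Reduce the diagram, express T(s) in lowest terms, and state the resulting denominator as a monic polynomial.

Step 1 - combine H1, H2 in parallel; result (-7*s^2 - s + 7)/(4*s^4 + 5*s^3 + 2*s^2 - 2*s - 3)
Step 2 - feedback reduction of (H1+H2), H3; result (-21*s^4 + 11*s^3 + 16*s^2 - 15*s + 7)/(12*s^6 + 7*s^5 + 2*s^3 + 26*s^2 + s - 31)
No further cancellation is possible in the step-2 result, so that is T(s). Its denominator becomes monic after dividing by the leading coefficient 12.

Hence the answer: s^6 + 7*s^5/12 + s^3/6 + 13*s^2/6 + s/12 - 31/12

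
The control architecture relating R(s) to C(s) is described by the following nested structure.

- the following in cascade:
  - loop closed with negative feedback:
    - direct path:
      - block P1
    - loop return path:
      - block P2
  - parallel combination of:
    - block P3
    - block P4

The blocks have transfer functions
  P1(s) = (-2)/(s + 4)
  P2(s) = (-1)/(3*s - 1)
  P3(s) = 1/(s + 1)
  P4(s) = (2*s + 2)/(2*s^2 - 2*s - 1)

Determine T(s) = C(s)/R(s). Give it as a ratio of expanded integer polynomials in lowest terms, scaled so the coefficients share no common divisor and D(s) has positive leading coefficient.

[1] collapse the loop (P1 forward, P2 return) gives (2 - 6*s)/(3*s^2 + 11*s - 2)
[2] combine P3, P4 in parallel gives (4*s^2 + 2*s + 1)/(2*s^3 - 3*s - 1)
[3] reduce the series chain [P1/(1+P1*P2)], (P3+P4), which is the overall transfer function T(s) = C(s)/R(s) in lowest terms

Hence the answer: (-24*s^3 - 4*s^2 - 2*s + 2)/(6*s^5 + 22*s^4 - 13*s^3 - 36*s^2 - 5*s + 2)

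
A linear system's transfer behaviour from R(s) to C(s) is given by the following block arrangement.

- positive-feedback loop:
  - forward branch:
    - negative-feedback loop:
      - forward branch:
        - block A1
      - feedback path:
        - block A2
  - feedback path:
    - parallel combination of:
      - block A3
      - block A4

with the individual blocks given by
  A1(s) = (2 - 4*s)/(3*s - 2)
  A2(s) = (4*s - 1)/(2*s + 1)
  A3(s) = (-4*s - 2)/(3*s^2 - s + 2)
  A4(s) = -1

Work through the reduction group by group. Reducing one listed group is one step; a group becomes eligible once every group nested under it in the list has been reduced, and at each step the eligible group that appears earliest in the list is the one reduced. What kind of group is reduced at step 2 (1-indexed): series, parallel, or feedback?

Reducing step by step:

Step 1. reduce the feedback loop with forward A1 and return A2
Step 2. combine A3, A4 in parallel
Step 3. apply the feedback formula to [A1/(1+A1*A2)], (A3+A4)
Step 2 collapses a parallel group.

Answer: parallel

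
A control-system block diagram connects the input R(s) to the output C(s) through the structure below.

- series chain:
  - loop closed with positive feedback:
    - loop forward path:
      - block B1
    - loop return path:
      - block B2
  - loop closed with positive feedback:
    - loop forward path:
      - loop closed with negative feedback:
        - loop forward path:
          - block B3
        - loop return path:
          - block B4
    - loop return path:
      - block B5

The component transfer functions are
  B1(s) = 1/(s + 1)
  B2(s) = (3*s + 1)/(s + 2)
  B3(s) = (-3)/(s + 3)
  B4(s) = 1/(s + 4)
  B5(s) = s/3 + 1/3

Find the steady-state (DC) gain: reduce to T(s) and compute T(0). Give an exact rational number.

Answer: -24/13

Working:
1. reduce the feedback loop with forward B1 and return B2: (s + 2)/(s^2 + 1)
2. apply the feedback formula to B3, B4: (-3*s - 12)/(s^2 + 7*s + 9)
3. close the feedback loop around [B3/(1+B3*B4)], B5: (-3*s - 12)/(2*s^2 + 12*s + 13)
4. cascade [B1/(1-B1*B2)], [[B3/(1+B3*B4)]/(1-[B3/(1+B3*B4)]*B5)]: (-3*s^2 - 18*s - 24)/(2*s^4 + 12*s^3 + 15*s^2 + 12*s + 13)
Evaluating the step-4 result (the overall T(s)) at s = 0 gives T(0) = -24/13.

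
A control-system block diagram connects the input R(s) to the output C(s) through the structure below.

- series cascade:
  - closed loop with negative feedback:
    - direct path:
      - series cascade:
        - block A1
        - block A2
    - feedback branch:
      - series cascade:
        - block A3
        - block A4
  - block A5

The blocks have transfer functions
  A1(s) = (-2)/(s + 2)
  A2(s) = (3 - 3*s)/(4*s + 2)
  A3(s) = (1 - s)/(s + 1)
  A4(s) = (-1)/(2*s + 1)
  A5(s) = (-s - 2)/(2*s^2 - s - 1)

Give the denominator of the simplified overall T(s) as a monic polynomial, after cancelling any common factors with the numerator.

1. multiply A1, A2 (series) gives (3*s - 3)/(2*s^2 + 5*s + 2)
2. series reduction of A3, A4 gives (s - 1)/(2*s^2 + 3*s + 1)
3. apply the feedback formula to (A1*A2), (A3*A4) gives (6*s^3 + 3*s^2 - 6*s - 3)/(4*s^4 + 16*s^3 + 24*s^2 + 5*s + 5)
4. multiply [(A1*A2)/(1+(A1*A2)*(A3*A4))], A5 (series) gives (-3*s^2 - 9*s - 6)/(4*s^4 + 16*s^3 + 24*s^2 + 5*s + 5)
Step 4 gives the fully reduced T(s), with no common factor left to cancel. The denominator's leading coefficient is 4, so divide each of its coefficients by 4 to get the monic form.

Therefore the answer is s^4 + 4*s^3 + 6*s^2 + 5*s/4 + 5/4.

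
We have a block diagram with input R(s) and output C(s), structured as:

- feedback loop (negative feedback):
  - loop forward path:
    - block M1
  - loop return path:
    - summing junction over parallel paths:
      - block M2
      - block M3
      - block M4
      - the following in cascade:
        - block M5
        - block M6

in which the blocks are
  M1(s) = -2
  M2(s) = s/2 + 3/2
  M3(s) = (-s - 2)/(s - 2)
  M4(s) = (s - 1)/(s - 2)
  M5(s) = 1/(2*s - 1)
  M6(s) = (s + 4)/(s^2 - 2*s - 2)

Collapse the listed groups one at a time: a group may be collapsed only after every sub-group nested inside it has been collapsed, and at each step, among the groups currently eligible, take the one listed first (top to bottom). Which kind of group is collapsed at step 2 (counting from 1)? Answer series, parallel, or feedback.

Answer: parallel

Working:
(1) multiply M5, M6 (series)
(2) sum the parallel branches M2, M3, M4, (M5*M6)
(3) reduce the feedback loop with forward M1 and return (M2+M3+M4+(M5*M6))
So the answer for step 2 is parallel.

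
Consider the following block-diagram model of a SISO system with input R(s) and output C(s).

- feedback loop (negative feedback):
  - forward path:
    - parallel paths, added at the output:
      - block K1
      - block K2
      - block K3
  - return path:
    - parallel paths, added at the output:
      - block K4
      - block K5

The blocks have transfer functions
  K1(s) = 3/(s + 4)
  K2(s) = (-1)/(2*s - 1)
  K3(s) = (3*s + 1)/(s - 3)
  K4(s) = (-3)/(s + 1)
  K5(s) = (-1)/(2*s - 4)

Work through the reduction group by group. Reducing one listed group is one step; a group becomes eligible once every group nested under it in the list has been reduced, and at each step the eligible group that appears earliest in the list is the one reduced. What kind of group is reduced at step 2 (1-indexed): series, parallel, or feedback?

The answer is parallel.

Reasoning:
Step 1. add K1, K2, K3 (parallel)
Step 2. sum the parallel branches K4, K5
Step 3. collapse the loop ((K1+K2+K3) forward, (K4+K5) return)
So the answer for step 2 is parallel.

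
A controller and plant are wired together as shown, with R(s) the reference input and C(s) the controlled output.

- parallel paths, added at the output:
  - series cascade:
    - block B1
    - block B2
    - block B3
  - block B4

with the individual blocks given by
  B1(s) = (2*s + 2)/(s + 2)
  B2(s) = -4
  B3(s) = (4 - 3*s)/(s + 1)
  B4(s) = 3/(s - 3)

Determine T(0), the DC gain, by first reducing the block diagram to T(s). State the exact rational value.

Answer: -17

Working:
[1] combine B1, B2, B3 in series; result (24*s - 32)/(s + 2)
[2] reduce the parallel group (B1*B2*B3), B4; result (24*s^2 - 101*s + 102)/(s^2 - s - 6)
DC gain: substitute s = 0 into T(s) from step 2: T(0) = 102/(-6) = -17.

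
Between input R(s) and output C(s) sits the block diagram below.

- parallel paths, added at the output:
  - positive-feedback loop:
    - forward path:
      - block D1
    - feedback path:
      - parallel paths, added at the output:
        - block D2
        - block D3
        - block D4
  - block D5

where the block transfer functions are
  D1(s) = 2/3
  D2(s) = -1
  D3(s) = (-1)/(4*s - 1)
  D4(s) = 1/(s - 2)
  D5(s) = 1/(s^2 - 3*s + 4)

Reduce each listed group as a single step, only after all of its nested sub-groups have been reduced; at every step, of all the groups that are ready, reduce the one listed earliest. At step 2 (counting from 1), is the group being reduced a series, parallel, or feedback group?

Step 1. parallel reduction of D2, D3, D4
Step 2. feedback reduction of D1, (D2+D3+D4)
Step 3. reduce the parallel group [D1/(1-D1*(D2+D3+D4))], D5
Step 2 collapses a feedback group.

Therefore the answer is feedback.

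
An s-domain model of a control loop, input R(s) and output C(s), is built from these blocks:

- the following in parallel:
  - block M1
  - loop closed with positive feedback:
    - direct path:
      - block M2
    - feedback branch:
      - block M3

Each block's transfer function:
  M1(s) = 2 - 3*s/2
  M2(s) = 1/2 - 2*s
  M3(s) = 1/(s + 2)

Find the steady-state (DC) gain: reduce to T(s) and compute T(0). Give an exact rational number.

First reduce the diagram to T(s).

Step 1. collapse the loop (M2 forward, M3 return) gives (-4*s^2 - 7*s + 2)/(6*s + 3)
Step 2. parallel reduction of M1, [M2/(1-M2*M3)] gives (-26*s^2 + s + 16)/(12*s + 6)
The step-2 result is T(s). Setting s = 0: T(0) = 16/6 = 8/3.

Answer: 8/3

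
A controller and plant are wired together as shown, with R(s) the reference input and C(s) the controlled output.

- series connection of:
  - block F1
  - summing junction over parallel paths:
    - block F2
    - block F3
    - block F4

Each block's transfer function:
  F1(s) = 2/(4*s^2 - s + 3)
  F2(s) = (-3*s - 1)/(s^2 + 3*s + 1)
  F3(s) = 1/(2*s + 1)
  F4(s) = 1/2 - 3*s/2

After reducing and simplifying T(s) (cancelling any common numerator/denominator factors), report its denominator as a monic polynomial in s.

Reducing step by step:

[1] reduce the parallel group F2, F3, F4 = (-6*s^4 - 19*s^3 - 18*s^2 - 2*s + 1)/(4*s^3 + 14*s^2 + 10*s + 2)
[2] series reduction of F1, (F2+F3+F4) = (-6*s^4 - 19*s^3 - 18*s^2 - 2*s + 1)/(8*s^5 + 26*s^4 + 19*s^3 + 20*s^2 + 14*s + 3)
T(s) is the step-2 result (common factors already cancelled). Leading coefficient of the denominator: 8. Divide through by 8 for the monic polynomial.

Answer: s^5 + 13*s^4/4 + 19*s^3/8 + 5*s^2/2 + 7*s/4 + 3/8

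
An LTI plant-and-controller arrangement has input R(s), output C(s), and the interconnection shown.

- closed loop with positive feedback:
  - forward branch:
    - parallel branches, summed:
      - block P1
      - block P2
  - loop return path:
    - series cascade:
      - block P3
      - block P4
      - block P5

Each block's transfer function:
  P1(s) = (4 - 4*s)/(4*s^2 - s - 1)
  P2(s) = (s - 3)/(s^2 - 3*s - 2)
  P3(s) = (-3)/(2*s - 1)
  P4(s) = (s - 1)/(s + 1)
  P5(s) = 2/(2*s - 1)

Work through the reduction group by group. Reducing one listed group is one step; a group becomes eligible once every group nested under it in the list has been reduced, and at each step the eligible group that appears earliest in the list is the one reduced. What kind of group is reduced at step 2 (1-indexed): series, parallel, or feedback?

Step 1 - add P1, P2 (parallel)
Step 2 - multiply P3, P4, P5 (series)
Step 3 - close the feedback loop around (P1+P2), (P3*P4*P5)
At step 2 the group reduced is series.

Hence the answer: series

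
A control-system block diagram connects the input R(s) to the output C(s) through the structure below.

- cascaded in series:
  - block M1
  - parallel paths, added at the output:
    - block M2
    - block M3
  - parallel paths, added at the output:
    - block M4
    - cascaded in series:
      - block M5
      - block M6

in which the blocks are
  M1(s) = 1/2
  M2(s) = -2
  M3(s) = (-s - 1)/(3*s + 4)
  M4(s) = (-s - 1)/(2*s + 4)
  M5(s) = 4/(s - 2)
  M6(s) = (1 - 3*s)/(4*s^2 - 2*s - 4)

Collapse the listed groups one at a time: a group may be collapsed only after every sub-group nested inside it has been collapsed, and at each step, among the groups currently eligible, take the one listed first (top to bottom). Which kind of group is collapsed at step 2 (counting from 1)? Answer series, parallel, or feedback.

(1) add M2, M3 (parallel)
(2) combine M5, M6 in series
(3) add M4, (M5*M6) (parallel)
(4) combine M1, (M2+M3), (M4+(M5*M6)) in series
The group at step 2 is a series group.

Hence the answer: series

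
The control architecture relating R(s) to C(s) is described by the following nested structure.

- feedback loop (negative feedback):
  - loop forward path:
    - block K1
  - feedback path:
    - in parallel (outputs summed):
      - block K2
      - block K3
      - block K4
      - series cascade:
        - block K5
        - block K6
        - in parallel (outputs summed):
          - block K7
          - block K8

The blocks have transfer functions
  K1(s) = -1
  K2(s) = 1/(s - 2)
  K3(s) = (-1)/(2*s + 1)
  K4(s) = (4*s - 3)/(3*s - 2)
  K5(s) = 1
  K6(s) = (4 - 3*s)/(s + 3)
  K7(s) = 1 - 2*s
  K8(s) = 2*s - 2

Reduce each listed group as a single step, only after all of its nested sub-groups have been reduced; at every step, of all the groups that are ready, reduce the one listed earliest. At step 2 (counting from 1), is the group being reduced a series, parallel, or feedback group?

Reducing step by step:

1. combine K7, K8 in parallel
2. reduce the series chain K5, K6, (K7+K8)
3. parallel reduction of K2, K3, K4, (K5*K6*(K7+K8))
4. collapse the loop (K1 forward, (K2+K3+K4+(K5*K6*(K7+K8))) return)
Step 2 collapses a series group.

Answer: series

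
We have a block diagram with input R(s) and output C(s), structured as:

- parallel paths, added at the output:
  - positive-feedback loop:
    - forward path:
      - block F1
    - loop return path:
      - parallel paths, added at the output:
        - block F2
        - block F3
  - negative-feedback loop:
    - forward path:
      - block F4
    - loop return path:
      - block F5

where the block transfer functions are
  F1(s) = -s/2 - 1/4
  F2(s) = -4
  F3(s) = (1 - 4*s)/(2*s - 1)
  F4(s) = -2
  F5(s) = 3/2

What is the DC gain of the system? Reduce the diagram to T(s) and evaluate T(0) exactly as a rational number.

First reduce the diagram to T(s).

Step 1. combine F2, F3 in parallel -> (5 - 12*s)/(2*s - 1)
Step 2. close the feedback loop around F1, (F2+F3) -> (4*s^2 - 1)/(24*s^2 - 6*s - 1)
Step 3. apply the feedback formula to F4, F5 -> 1
Step 4. sum the parallel branches [F1/(1-F1*(F2+F3))], [F4/(1+F4*F5)] -> (28*s^2 - 6*s - 2)/(24*s^2 - 6*s - 1)
Step 4 gives the overall T(s). Then T(0) = -2/(-1) = 2.

Answer: 2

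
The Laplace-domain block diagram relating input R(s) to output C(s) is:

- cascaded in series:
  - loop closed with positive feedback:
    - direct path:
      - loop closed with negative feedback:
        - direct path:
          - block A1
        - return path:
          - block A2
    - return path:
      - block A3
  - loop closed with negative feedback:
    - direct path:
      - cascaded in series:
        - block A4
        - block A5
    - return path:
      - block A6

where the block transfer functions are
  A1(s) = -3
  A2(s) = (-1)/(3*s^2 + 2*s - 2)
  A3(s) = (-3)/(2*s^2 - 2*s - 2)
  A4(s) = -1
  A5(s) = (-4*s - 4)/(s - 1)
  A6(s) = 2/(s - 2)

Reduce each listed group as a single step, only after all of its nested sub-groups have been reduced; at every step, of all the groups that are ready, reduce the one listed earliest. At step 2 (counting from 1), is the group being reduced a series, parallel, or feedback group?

Step 1. feedback reduction of A1, A2
Step 2. collapse the loop ([A1/(1+A1*A2)] forward, A3 return)
Step 3. reduce the series chain A4, A5
Step 4. feedback reduction of (A4*A5), A6
Step 5. reduce the series chain [[A1/(1+A1*A2)]/(1-[A1/(1+A1*A2)]*A3)], [(A4*A5)/(1+(A4*A5)*A6)]
At step 2 the group reduced is feedback.

Hence the answer: feedback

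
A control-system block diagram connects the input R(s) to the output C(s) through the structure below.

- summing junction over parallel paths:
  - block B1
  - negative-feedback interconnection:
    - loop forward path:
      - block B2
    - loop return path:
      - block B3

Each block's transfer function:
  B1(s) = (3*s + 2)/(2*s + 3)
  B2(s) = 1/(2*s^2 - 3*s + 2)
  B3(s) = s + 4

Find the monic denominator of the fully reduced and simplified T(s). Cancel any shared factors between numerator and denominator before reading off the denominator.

The answer is s^3 + s^2/2 + 3*s/2 + 9/2.

Reasoning:
[1] reduce the feedback loop with forward B2 and return B3 = 1/(2*s^2 - 2*s + 6)
[2] add B1, [B2/(1+B2*B3)] (parallel) = (6*s^3 - 2*s^2 + 16*s + 15)/(4*s^3 + 2*s^2 + 6*s + 18)
T(s) is the step-2 result (common factors already cancelled). Leading coefficient of the denominator: 4. Divide through by 4 for the monic polynomial.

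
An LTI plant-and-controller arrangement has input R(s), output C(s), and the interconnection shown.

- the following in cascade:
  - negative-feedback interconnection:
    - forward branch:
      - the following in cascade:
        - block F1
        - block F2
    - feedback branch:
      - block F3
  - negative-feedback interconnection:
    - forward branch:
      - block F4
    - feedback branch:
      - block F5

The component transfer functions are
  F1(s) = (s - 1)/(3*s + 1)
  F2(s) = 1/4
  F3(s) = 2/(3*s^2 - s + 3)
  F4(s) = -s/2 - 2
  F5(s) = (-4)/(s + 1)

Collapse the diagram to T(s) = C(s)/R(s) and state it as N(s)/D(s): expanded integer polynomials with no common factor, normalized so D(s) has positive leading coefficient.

The answer is (-3*s^5 - 11*s^4 + 4*s^3 - s^2 - s + 12)/(216*s^4 + 648*s^3 + 204*s^2 + 672*s + 180).

Reasoning:
Step 1. series reduction of F1, F2 = (s - 1)/(12*s + 4)
Step 2. feedback reduction of (F1*F2), F3 = (3*s^3 - 4*s^2 + 4*s - 3)/(36*s^3 + 34*s + 10)
Step 3. close the feedback loop around F4, F5 = (-s^2 - 5*s - 4)/(6*s + 18)
Step 4. series reduction of [(F1*F2)/(1+(F1*F2)*F3)], [F4/(1+F4*F5)]: this yields T(s), and no further normalization is needed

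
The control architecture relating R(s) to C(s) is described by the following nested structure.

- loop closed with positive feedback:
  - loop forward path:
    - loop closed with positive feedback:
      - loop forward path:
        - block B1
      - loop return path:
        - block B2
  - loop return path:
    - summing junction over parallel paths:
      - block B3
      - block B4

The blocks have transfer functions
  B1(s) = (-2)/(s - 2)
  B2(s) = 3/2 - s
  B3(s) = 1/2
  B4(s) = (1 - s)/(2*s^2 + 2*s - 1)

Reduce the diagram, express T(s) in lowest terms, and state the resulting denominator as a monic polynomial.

Reducing step by step:

[1] close the feedback loop around B1, B2 -> 2/(s - 1)
[2] parallel reduction of B3, B4 -> (2*s^2 + 1)/(4*s^2 + 4*s - 2)
[3] close the feedback loop around [B1/(1-B1*B2)], (B3+B4) -> (4*s^2 + 4*s - 2)/(2*s^3 - 2*s^2 - 3*s)
No further cancellation is possible in the step-3 result, so that is T(s). Its denominator becomes monic after dividing by the leading coefficient 2.

Answer: s^3 - s^2 - 3*s/2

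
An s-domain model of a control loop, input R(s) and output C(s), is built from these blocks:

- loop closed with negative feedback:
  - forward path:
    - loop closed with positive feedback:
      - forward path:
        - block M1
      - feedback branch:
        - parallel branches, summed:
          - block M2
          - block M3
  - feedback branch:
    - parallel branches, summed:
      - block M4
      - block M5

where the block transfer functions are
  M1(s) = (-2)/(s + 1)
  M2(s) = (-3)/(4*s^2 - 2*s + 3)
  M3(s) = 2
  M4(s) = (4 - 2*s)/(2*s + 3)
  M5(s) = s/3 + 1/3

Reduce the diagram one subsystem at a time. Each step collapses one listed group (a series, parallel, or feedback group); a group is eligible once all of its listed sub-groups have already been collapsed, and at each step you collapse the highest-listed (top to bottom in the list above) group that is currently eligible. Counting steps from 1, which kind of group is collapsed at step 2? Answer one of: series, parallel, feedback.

Step 1. add M2, M3 (parallel)
Step 2. feedback reduction of M1, (M2+M3)
Step 3. combine M4, M5 in parallel
Step 4. close the feedback loop around [M1/(1-M1*(M2+M3))], (M4+M5)
So the answer for step 2 is feedback.

Final answer: feedback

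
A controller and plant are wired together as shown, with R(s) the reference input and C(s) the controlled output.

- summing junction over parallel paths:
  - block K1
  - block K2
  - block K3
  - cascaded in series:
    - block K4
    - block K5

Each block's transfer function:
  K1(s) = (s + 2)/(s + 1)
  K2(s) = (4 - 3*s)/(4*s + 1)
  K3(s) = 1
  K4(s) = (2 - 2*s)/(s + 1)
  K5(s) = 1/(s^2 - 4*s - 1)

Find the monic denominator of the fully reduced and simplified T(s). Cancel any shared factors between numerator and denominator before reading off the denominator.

Answer: s^4 - 11*s^3/4 - 23*s^2/4 - 9*s/4 - 1/4

Working:
[1] reduce the series chain K4, K5 = (2 - 2*s)/(s^3 - 3*s^2 - 5*s - 1)
[2] sum the parallel branches K1, K2, K3, (K4*K5) = (5*s^4 - 5*s^3 - 66*s^2 - 37*s - 5)/(4*s^4 - 11*s^3 - 23*s^2 - 9*s - 1)
T(s) is the step-2 result (common factors already cancelled). Leading coefficient of the denominator: 4. Divide through by 4 for the monic polynomial.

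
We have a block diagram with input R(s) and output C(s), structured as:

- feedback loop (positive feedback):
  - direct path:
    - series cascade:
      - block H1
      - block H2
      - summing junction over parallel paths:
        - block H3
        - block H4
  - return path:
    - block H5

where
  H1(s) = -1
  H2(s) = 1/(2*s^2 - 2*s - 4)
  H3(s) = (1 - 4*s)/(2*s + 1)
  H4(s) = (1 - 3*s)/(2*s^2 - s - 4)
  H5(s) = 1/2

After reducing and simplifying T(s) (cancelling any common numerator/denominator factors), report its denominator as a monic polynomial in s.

Step 1. add H3, H4 (parallel) gives (-8*s^3 + 14*s - 3)/(4*s^3 - 9*s - 4)
Step 2. reduce the series chain H1, H2, (H3+H4) gives (8*s^3 - 14*s + 3)/(8*s^5 - 8*s^4 - 34*s^3 + 10*s^2 + 44*s + 16)
Step 3. apply the feedback formula to (H1*H2*(H3+H4)), H5 gives (16*s^3 - 28*s + 6)/(16*s^5 - 16*s^4 - 76*s^3 + 20*s^2 + 102*s + 29)
T(s) is the step-3 result (common factors already cancelled). Leading coefficient of the denominator: 16. Divide through by 16 for the monic polynomial.

Hence the answer: s^5 - s^4 - 19*s^3/4 + 5*s^2/4 + 51*s/8 + 29/16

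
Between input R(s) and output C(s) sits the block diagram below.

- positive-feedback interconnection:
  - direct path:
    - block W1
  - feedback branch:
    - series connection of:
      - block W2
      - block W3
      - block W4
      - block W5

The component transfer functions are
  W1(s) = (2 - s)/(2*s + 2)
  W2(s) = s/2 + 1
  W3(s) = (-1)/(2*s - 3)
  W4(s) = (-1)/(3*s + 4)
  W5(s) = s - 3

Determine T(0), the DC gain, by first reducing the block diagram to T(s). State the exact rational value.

1. reduce the series chain W2, W3, W4, W5, giving (s^2 - s - 6)/(12*s^2 - 2*s - 24)
2. close the feedback loop around W1, (W2*W3*W4*W5), giving (-12*s^3 + 26*s^2 + 20*s - 48)/(25*s^3 + 17*s^2 - 56*s - 36)
The step-2 result is T(s). Setting s = 0: T(0) = -48/(-36) = 4/3.

Answer: 4/3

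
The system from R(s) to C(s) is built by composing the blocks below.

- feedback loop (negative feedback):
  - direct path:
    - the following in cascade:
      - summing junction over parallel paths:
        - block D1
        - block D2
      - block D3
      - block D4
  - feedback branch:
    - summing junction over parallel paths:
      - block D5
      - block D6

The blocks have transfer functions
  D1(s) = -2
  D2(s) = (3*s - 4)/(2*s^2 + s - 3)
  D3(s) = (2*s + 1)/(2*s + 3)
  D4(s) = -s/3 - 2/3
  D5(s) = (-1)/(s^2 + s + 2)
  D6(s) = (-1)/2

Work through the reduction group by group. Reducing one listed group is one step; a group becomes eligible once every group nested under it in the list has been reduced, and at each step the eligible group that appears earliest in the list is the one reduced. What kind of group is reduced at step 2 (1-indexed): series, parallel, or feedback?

Step 1. reduce the parallel group D1, D2
Step 2. multiply (D1+D2), D3, D4 (series)
Step 3. sum the parallel branches D5, D6
Step 4. collapse the loop (((D1+D2)*D3*D4) forward, (D5+D6) return)
Step 2 collapses a series group.

Hence the answer: series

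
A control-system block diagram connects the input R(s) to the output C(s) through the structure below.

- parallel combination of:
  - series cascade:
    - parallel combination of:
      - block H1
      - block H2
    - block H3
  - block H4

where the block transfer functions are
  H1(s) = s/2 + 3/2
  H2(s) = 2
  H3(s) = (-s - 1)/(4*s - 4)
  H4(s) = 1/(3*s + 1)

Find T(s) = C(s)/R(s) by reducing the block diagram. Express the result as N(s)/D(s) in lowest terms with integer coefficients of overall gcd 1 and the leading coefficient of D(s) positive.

First reduce the diagram to T(s).

1. add H1, H2 (parallel): s/2 + 7/2
2. combine (H1+H2), H3 in series: (-s^2 - 8*s - 7)/(8*s - 8)
3. sum the parallel branches ((H1+H2)*H3), H4, which is the overall transfer function T(s) = C(s)/R(s) in lowest terms

Answer: (-3*s^3 - 25*s^2 - 21*s - 15)/(24*s^2 - 16*s - 8)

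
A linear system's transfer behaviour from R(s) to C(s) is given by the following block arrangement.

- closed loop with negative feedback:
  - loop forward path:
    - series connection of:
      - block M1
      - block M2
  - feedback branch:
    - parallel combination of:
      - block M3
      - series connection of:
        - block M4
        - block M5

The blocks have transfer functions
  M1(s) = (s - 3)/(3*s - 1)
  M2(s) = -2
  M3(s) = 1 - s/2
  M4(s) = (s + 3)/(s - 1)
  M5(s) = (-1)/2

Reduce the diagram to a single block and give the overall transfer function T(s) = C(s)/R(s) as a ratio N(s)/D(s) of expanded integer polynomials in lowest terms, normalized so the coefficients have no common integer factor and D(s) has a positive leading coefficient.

(1) multiply M1, M2 (series) -> (6 - 2*s)/(3*s - 1)
(2) series reduction of M4, M5 -> (-s - 3)/(2*s - 2)
(3) sum the parallel branches M3, (M4*M5) -> (-s^2 + 2*s - 5)/(2*s - 2)
(4) feedback reduction of (M1*M2), (M3+(M4*M5)), which is the overall transfer function T(s) = C(s)/R(s) in lowest terms

Hence the answer: (-2*s^2 + 8*s - 6)/(s^3 - 2*s^2 + 7*s - 14)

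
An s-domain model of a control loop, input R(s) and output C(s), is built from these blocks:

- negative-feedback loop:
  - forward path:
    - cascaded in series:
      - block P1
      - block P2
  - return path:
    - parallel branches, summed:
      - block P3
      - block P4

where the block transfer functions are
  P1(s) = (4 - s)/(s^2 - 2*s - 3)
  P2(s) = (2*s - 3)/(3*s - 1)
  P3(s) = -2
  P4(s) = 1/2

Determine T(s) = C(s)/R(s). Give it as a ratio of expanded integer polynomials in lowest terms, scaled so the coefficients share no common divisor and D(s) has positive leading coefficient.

Answer: (-4*s^2 + 22*s - 24)/(6*s^3 - 8*s^2 - 47*s + 42)

Working:
1. cascade P1, P2 = (-2*s^2 + 11*s - 12)/(3*s^3 - 7*s^2 - 7*s + 3)
2. combine P3, P4 in parallel = (-3)/2
3. collapse the loop ((P1*P2) forward, (P3+P4) return) - this is the overall T(s), already in the required normalized form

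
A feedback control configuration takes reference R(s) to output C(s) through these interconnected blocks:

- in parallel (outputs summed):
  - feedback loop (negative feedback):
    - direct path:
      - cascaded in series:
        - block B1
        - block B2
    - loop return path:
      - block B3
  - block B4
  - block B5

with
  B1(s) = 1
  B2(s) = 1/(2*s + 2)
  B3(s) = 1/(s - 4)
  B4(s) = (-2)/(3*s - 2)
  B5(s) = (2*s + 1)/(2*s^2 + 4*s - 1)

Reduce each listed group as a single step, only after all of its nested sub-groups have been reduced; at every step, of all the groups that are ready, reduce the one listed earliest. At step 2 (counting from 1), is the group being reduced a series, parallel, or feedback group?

1. cascade B1, B2
2. feedback reduction of (B1*B2), B3
3. reduce the parallel group [(B1*B2)/(1+(B1*B2)*B3)], B4, B5
At step 2 the group reduced is feedback.

Answer: feedback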